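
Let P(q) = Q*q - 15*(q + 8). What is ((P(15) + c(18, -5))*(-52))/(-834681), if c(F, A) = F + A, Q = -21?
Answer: -33644/834681 ≈ -0.040308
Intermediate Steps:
c(F, A) = A + F
P(q) = -120 - 36*q (P(q) = -21*q - 15*(q + 8) = -21*q - 15*(8 + q) = -21*q + (-120 - 15*q) = -120 - 36*q)
((P(15) + c(18, -5))*(-52))/(-834681) = (((-120 - 36*15) + (-5 + 18))*(-52))/(-834681) = (((-120 - 540) + 13)*(-52))*(-1/834681) = ((-660 + 13)*(-52))*(-1/834681) = -647*(-52)*(-1/834681) = 33644*(-1/834681) = -33644/834681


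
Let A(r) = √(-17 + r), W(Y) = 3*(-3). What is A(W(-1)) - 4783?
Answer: -4783 + I*√26 ≈ -4783.0 + 5.099*I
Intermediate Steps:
W(Y) = -9
A(W(-1)) - 4783 = √(-17 - 9) - 4783 = √(-26) - 4783 = I*√26 - 4783 = -4783 + I*√26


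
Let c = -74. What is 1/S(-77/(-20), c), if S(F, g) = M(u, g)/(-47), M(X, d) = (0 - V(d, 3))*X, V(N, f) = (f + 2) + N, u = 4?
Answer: -47/276 ≈ -0.17029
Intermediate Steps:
V(N, f) = 2 + N + f (V(N, f) = (2 + f) + N = 2 + N + f)
M(X, d) = X*(-5 - d) (M(X, d) = (0 - (2 + d + 3))*X = (0 - (5 + d))*X = (0 + (-5 - d))*X = (-5 - d)*X = X*(-5 - d))
S(F, g) = 20/47 + 4*g/47 (S(F, g) = -1*4*(5 + g)/(-47) = (-20 - 4*g)*(-1/47) = 20/47 + 4*g/47)
1/S(-77/(-20), c) = 1/(20/47 + (4/47)*(-74)) = 1/(20/47 - 296/47) = 1/(-276/47) = -47/276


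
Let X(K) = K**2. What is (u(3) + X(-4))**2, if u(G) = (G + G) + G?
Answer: 625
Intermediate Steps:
u(G) = 3*G (u(G) = 2*G + G = 3*G)
(u(3) + X(-4))**2 = (3*3 + (-4)**2)**2 = (9 + 16)**2 = 25**2 = 625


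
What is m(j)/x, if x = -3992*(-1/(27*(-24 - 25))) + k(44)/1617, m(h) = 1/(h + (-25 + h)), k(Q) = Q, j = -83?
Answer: 1323/755596 ≈ 0.0017509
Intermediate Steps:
m(h) = 1/(-25 + 2*h)
x = -3956/1323 (x = -3992*(-1/(27*(-24 - 25))) + 44/1617 = -3992/((-49*(-27))) + 44*(1/1617) = -3992/1323 + 4/147 = -3956/1323 ≈ -2.9902)
m(j)/x = 1/((-25 + 2*(-83))*(-3956/1323)) = -1323/3956/(-25 - 166) = -1323/3956/(-191) = -1/191*(-1323/3956) = 1323/755596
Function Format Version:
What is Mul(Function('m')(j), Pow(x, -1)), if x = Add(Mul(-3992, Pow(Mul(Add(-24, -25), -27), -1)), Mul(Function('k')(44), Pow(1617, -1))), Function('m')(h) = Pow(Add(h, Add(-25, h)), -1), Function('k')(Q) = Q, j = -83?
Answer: Rational(1323, 755596) ≈ 0.0017509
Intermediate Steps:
Function('m')(h) = Pow(Add(-25, Mul(2, h)), -1)
x = Rational(-3956, 1323) (x = Add(Mul(-3992, Pow(Mul(Add(-24, -25), -27), -1)), Mul(44, Pow(1617, -1))) = Add(Mul(-3992, Pow(Mul(-49, -27), -1)), Mul(44, Rational(1, 1617))) = Add(Mul(-3992, Pow(1323, -1)), Rational(4, 147)) = Add(Mul(-3992, Rational(1, 1323)), Rational(4, 147)) = Add(Rational(-3992, 1323), Rational(4, 147)) = Rational(-3956, 1323) ≈ -2.9902)
Mul(Function('m')(j), Pow(x, -1)) = Mul(Pow(Add(-25, Mul(2, -83)), -1), Pow(Rational(-3956, 1323), -1)) = Mul(Pow(Add(-25, -166), -1), Rational(-1323, 3956)) = Mul(Pow(-191, -1), Rational(-1323, 3956)) = Mul(Rational(-1, 191), Rational(-1323, 3956)) = Rational(1323, 755596)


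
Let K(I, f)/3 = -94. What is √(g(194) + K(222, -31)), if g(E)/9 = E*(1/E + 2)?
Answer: √3219 ≈ 56.736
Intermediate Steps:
K(I, f) = -282 (K(I, f) = 3*(-94) = -282)
g(E) = 9*E*(2 + 1/E) (g(E) = 9*(E*(1/E + 2)) = 9*(E*(2 + 1/E)) = 9*E*(2 + 1/E))
√(g(194) + K(222, -31)) = √((9 + 18*194) - 282) = √((9 + 3492) - 282) = √(3501 - 282) = √3219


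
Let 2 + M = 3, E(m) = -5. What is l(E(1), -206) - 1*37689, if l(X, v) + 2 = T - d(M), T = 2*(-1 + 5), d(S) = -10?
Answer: -37673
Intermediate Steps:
M = 1 (M = -2 + 3 = 1)
T = 8 (T = 2*4 = 8)
l(X, v) = 16 (l(X, v) = -2 + (8 - 1*(-10)) = -2 + (8 + 10) = -2 + 18 = 16)
l(E(1), -206) - 1*37689 = 16 - 1*37689 = 16 - 37689 = -37673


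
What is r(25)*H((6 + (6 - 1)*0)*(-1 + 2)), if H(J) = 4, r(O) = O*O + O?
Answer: 2600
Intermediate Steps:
r(O) = O + O**2 (r(O) = O**2 + O = O + O**2)
r(25)*H((6 + (6 - 1)*0)*(-1 + 2)) = (25*(1 + 25))*4 = (25*26)*4 = 650*4 = 2600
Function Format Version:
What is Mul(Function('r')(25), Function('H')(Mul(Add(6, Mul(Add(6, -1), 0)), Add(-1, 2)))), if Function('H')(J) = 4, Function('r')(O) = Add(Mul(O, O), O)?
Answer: 2600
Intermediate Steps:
Function('r')(O) = Add(O, Pow(O, 2)) (Function('r')(O) = Add(Pow(O, 2), O) = Add(O, Pow(O, 2)))
Mul(Function('r')(25), Function('H')(Mul(Add(6, Mul(Add(6, -1), 0)), Add(-1, 2)))) = Mul(Mul(25, Add(1, 25)), 4) = Mul(Mul(25, 26), 4) = Mul(650, 4) = 2600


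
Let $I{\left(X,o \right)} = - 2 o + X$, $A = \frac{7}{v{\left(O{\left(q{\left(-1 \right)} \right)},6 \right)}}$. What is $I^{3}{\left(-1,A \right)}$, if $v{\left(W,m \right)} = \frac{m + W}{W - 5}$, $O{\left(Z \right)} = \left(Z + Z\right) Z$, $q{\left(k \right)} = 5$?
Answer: $- \frac{117649}{64} \approx -1838.3$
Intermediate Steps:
$O{\left(Z \right)} = 2 Z^{2}$ ($O{\left(Z \right)} = 2 Z Z = 2 Z^{2}$)
$v{\left(W,m \right)} = \frac{W + m}{-5 + W}$
$A = \frac{45}{8}$ ($A = \frac{7}{\frac{1}{-5 + 2 \cdot 5^{2}} \left(2 \cdot 5^{2} + 6\right)} = \frac{7}{\frac{1}{-5 + 2 \cdot 25} \left(2 \cdot 25 + 6\right)} = \frac{7}{\frac{1}{-5 + 50} \left(50 + 6\right)} = \frac{7}{\frac{1}{45} \cdot 56} = \frac{7}{\frac{56}{45}} = 7 \cdot \frac{45}{56} = \frac{45}{8} \approx 5.625$)
$I{\left(X,o \right)} = X - 2 o$
$I^{3}{\left(-1,A \right)} = \left(-1 - \frac{45}{4}\right)^{3} = \left(- \frac{49}{4}\right)^{3} = - \frac{117649}{64}$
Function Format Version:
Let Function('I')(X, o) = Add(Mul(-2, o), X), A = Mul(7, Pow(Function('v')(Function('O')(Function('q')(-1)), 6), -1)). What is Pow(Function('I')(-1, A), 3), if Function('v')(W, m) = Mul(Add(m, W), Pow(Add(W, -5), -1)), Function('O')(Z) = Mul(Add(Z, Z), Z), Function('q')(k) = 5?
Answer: Rational(-117649, 64) ≈ -1838.3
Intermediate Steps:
Function('O')(Z) = Mul(2, Pow(Z, 2)) (Function('O')(Z) = Mul(Mul(2, Z), Z) = Mul(2, Pow(Z, 2)))
Function('v')(W, m) = Mul(Pow(Add(-5, W), -1), Add(W, m)) (Function('v')(W, m) = Mul(Add(W, m), Pow(Add(-5, W), -1)) = Mul(Pow(Add(-5, W), -1), Add(W, m)))
A = Rational(45, 8) (A = Mul(7, Pow(Mul(Pow(Add(-5, Mul(2, Pow(5, 2))), -1), Add(Mul(2, Pow(5, 2)), 6)), -1)) = Mul(7, Pow(Mul(Pow(Add(-5, Mul(2, 25)), -1), Add(Mul(2, 25), 6)), -1)) = Mul(7, Pow(Mul(Pow(Add(-5, 50), -1), Add(50, 6)), -1)) = Mul(7, Pow(Mul(Pow(45, -1), 56), -1)) = Mul(7, Pow(Mul(Rational(1, 45), 56), -1)) = Mul(7, Pow(Rational(56, 45), -1)) = Mul(7, Rational(45, 56)) = Rational(45, 8) ≈ 5.6250)
Function('I')(X, o) = Add(X, Mul(-2, o))
Pow(Function('I')(-1, A), 3) = Pow(Add(-1, Mul(-2, Rational(45, 8))), 3) = Pow(Add(-1, Rational(-45, 4)), 3) = Pow(Rational(-49, 4), 3) = Rational(-117649, 64)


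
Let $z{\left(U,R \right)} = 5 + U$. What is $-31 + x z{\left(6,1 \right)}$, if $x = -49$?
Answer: $-570$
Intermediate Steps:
$-31 + x z{\left(6,1 \right)} = -31 - 49 \left(5 + 6\right) = -31 - 539 = -570$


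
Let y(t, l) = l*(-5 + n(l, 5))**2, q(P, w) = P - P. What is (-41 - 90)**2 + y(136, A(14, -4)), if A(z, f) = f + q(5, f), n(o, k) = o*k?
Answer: 14661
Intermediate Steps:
q(P, w) = 0
n(o, k) = k*o
A(z, f) = f (A(z, f) = f + 0 = f)
y(t, l) = l*(-5 + 5*l)**2
(-41 - 90)**2 + y(136, A(14, -4)) = (-41 - 90)**2 + 25*(-4)*(-1 - 4)**2 = (-131)**2 + 25*(-4)*(-5)**2 = 17161 + 25*(-4)*25 = 17161 - 2500 = 14661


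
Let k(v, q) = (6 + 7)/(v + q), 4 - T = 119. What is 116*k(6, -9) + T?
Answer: -1853/3 ≈ -617.67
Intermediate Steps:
T = -115 (T = 4 - 1*119 = 4 - 119 = -115)
k(v, q) = 13/(q + v)
116*k(6, -9) + T = 116*(13/(-9 + 6)) - 115 = 116*(13/(-3)) - 115 = 116*(13*(-1/3)) - 115 = 116*(-13/3) - 115 = -1508/3 - 115 = -1853/3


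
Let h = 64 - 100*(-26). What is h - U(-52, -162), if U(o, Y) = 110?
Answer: 2554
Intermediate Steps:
h = 2664 (h = 64 + 2600 = 2664)
h - U(-52, -162) = 2664 - 1*110 = 2664 - 110 = 2554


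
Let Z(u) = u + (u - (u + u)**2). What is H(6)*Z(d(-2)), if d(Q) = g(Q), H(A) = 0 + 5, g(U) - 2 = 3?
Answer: -450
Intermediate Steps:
g(U) = 5 (g(U) = 2 + 3 = 5)
H(A) = 5
d(Q) = 5
Z(u) = -4*u**2 + 2*u (Z(u) = u + (u - (2*u)**2) = u + (u - 4*u**2) = -4*u**2 + 2*u)
H(6)*Z(d(-2)) = 5*(2*5*(1 - 2*5)) = 5*(2*5*(1 - 10)) = 5*(2*5*(-9)) = 5*(-90) = -450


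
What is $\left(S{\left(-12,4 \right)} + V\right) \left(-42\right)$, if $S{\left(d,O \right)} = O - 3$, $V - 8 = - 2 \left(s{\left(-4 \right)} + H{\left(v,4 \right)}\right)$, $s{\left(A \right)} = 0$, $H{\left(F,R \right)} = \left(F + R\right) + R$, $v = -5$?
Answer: $-126$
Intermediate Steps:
$H{\left(F,R \right)} = F + 2 R$
$V = 2$ ($V = 8 - 2 \left(0 + \left(-5 + 2 \cdot 4\right)\right) = 8 - 2 \left(0 + \left(-5 + 8\right)\right) = 8 - 2 \left(0 + 3\right) = 8 - 6 = 2$)
$S{\left(d,O \right)} = -3 + O$
$\left(S{\left(-12,4 \right)} + V\right) \left(-42\right) = \left(\left(-3 + 4\right) + 2\right) \left(-42\right) = \left(1 + 2\right) \left(-42\right) = 3 \left(-42\right) = -126$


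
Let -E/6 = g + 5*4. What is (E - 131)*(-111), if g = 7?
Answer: 32523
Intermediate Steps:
E = -162 (E = -6*(7 + 5*4) = -6*(7 + 20) = -6*27 = -162)
(E - 131)*(-111) = (-162 - 131)*(-111) = -293*(-111) = 32523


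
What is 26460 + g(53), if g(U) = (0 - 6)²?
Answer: 26496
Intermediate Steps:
g(U) = 36 (g(U) = (-6)² = 36)
26460 + g(53) = 26460 + 36 = 26496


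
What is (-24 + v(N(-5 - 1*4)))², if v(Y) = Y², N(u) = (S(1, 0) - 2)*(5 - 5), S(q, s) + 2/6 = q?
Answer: 576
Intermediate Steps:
S(q, s) = -⅓ + q
N(u) = 0 (N(u) = ((-⅓ + 1) - 2)*(5 - 5) = (⅔ - 2)*0 = -4/3*0 = 0)
(-24 + v(N(-5 - 1*4)))² = (-24 + 0²)² = (-24 + 0)² = (-24)² = 576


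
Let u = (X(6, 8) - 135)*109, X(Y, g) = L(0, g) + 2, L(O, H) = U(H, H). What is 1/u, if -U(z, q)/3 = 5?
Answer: -1/16132 ≈ -6.1989e-5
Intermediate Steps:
U(z, q) = -15 (U(z, q) = -3*5 = -15)
L(O, H) = -15
X(Y, g) = -13 (X(Y, g) = -15 + 2 = -13)
u = -16132 (u = (-13 - 135)*109 = -148*109 = -16132)
1/u = 1/(-16132) = -1/16132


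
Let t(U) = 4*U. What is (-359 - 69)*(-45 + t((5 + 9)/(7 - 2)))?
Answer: 72332/5 ≈ 14466.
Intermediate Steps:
(-359 - 69)*(-45 + t((5 + 9)/(7 - 2))) = (-359 - 69)*(-45 + 4*((5 + 9)/(7 - 2))) = -428*(-45 + 4*(14/5)) = -428*(-45 + 56/5) = -428*(-169/5) = 72332/5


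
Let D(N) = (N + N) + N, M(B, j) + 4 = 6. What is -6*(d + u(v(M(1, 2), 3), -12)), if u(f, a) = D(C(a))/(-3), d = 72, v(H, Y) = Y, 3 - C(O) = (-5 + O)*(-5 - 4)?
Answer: -1332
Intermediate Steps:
M(B, j) = 2 (M(B, j) = -4 + 6 = 2)
C(O) = -42 + 9*O (C(O) = 3 - (-5 + O)*(-5 - 4) = 3 - (-5 + O)*(-9) = 3 - (45 - 9*O) = 3 + (-45 + 9*O) = -42 + 9*O)
D(N) = 3*N (D(N) = 2*N + N = 3*N)
u(f, a) = 42 - 9*a (u(f, a) = (3*(-42 + 9*a))/(-3) = (-126 + 27*a)*(-⅓) = 42 - 9*a)
-6*(d + u(v(M(1, 2), 3), -12)) = -6*(72 + (42 - 9*(-12))) = -6*(72 + (42 + 108)) = -6*(72 + 150) = -6*222 = -1332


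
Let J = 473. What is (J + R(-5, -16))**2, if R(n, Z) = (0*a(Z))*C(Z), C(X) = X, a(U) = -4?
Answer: 223729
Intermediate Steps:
R(n, Z) = 0 (R(n, Z) = (0*(-4))*Z = 0*Z = 0)
(J + R(-5, -16))**2 = (473 + 0)**2 = 473**2 = 223729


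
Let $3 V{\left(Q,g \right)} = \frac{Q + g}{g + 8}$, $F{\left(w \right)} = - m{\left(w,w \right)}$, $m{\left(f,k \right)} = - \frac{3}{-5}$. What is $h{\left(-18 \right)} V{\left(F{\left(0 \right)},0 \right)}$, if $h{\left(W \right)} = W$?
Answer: $\frac{9}{20} \approx 0.45$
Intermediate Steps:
$m{\left(f,k \right)} = \frac{3}{5}$ ($m{\left(f,k \right)} = \left(-3\right) \left(- \frac{1}{5}\right) = \frac{3}{5}$)
$F{\left(w \right)} = - \frac{3}{5}$ ($F{\left(w \right)} = \left(-1\right) \frac{3}{5} = - \frac{3}{5}$)
$V{\left(Q,g \right)} = \frac{Q + g}{3 \left(8 + g\right)}$ ($V{\left(Q,g \right)} = \frac{\left(Q + g\right) \frac{1}{g + 8}}{3} = \frac{\left(Q + g\right) \frac{1}{8 + g}}{3} = \frac{\frac{1}{8 + g} \left(Q + g\right)}{3} = \frac{Q + g}{3 \left(8 + g\right)}$)
$h{\left(-18 \right)} V{\left(F{\left(0 \right)},0 \right)} = - 18 \frac{- \frac{3}{5} + 0}{3 \left(8 + 0\right)} = - 18 \cdot \frac{1}{3} \cdot \frac{1}{8} \left(- \frac{3}{5}\right) = \left(-18\right) \left(- \frac{1}{40}\right) = \frac{9}{20}$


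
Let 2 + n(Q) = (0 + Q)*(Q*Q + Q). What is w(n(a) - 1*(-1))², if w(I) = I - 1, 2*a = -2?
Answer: 4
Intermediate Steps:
a = -1 (a = (½)*(-2) = -1)
n(Q) = -2 + Q*(Q + Q²) (n(Q) = -2 + (0 + Q)*(Q*Q + Q) = -2 + Q*(Q² + Q) = -2 + Q*(Q + Q²))
w(I) = -1 + I
w(n(a) - 1*(-1))² = (-1 + ((-2 + (-1)² + (-1)³) - 1*(-1)))² = (-1 + ((-2 + 1 - 1) + 1))² = (-1 + (-2 + 1))² = (-1 - 1)² = (-2)² = 4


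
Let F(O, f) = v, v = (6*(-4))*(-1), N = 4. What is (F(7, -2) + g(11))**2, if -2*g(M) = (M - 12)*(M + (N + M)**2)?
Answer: 20164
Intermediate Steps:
v = 24 (v = -24*(-1) = 24)
F(O, f) = 24
g(M) = -(-12 + M)*(M + (4 + M)**2)/2 (g(M) = -(M - 12)*(M + (4 + M)**2)/2 = -(-12 + M)*(M + (4 + M)**2)/2)
(F(7, -2) + g(11))**2 = (24 + (96 + 46*11 - 1/2*11**3 + (3/2)*11**2))**2 = (24 + (96 + 506 - 1/2*1331 + (3/2)*121))**2 = (24 + (96 + 506 - 1331/2 + 363/2))**2 = (24 + 118)**2 = 142**2 = 20164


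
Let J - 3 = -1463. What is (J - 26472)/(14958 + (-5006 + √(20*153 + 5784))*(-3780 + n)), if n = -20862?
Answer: -8702144770/38422929094479 - 38238908*√2211/422652220039269 ≈ -0.00023074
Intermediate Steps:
J = -1460 (J = 3 - 1463 = -1460)
(J - 26472)/(14958 + (-5006 + √(20*153 + 5784))*(-3780 + n)) = (-1460 - 26472)/(14958 + (-5006 + √(20*153 + 5784))*(-3780 - 20862)) = -27932/(14958 + (-5006 + √(3060 + 5784))*(-24642)) = -27932/(14958 + (-5006 + √8844)*(-24642)) = -27932/(14958 + (-5006 + 2*√2211)*(-24642)) = -27932/(14958 + (123357852 - 49284*√2211)) = -27932/(123372810 - 49284*√2211)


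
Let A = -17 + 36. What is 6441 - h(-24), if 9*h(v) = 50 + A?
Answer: 19300/3 ≈ 6433.3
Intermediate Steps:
A = 19
h(v) = 23/3 (h(v) = (50 + 19)/9 = (⅑)*69 = 23/3)
6441 - h(-24) = 6441 - 1*23/3 = 6441 - 23/3 = 19300/3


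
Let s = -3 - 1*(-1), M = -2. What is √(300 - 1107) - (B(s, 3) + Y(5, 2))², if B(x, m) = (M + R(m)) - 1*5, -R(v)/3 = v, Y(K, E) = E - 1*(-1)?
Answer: -169 + I*√807 ≈ -169.0 + 28.408*I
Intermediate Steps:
Y(K, E) = 1 + E (Y(K, E) = E + 1 = 1 + E)
R(v) = -3*v
s = -2 (s = -3 + 1 = -2)
B(x, m) = -7 - 3*m (B(x, m) = (-2 - 3*m) - 1*5 = (-2 - 3*m) - 5 = -7 - 3*m)
√(300 - 1107) - (B(s, 3) + Y(5, 2))² = √(300 - 1107) - ((-7 - 3*3) + (1 + 2))² = √(-807) - ((-7 - 9) + 3)² = I*√807 - (-16 + 3)² = I*√807 - 1*(-13)² = I*√807 - 1*169 = I*√807 - 169 = -169 + I*√807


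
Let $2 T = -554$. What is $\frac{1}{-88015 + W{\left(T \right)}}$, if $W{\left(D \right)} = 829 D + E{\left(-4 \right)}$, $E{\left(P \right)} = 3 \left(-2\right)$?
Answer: $- \frac{1}{317654} \approx -3.1481 \cdot 10^{-6}$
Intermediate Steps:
$T = -277$ ($T = \frac{1}{2} \left(-554\right) = -277$)
$E{\left(P \right)} = -6$
$W{\left(D \right)} = -6 + 829 D$ ($W{\left(D \right)} = 829 D - 6 = -6 + 829 D$)
$\frac{1}{-88015 + W{\left(T \right)}} = \frac{1}{-88015 + \left(-6 + 829 \left(-277\right)\right)} = \frac{1}{-88015 - 229639} = \frac{1}{-317654} = - \frac{1}{317654}$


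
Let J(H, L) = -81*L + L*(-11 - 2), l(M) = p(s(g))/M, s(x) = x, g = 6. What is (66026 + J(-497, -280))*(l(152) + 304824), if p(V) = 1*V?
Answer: 1069672668471/38 ≈ 2.8149e+10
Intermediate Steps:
p(V) = V
l(M) = 6/M
J(H, L) = -94*L (J(H, L) = -81*L + L*(-13) = -81*L - 13*L = -94*L)
(66026 + J(-497, -280))*(l(152) + 304824) = (66026 - 94*(-280))*(6/152 + 304824) = (66026 + 26320)*(6*(1/152) + 304824) = 92346*(3/76 + 304824) = 92346*(23166627/76) = 1069672668471/38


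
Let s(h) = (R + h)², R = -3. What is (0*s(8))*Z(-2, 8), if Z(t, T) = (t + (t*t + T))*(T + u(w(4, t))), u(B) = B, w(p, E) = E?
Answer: 0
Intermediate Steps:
Z(t, T) = (T + t)*(T + t + t²) (Z(t, T) = (t + (t*t + T))*(T + t) = (t + (t² + T))*(T + t) = (t + (T + t²))*(T + t) = (T + t + t²)*(T + t) = (T + t)*(T + t + t²))
s(h) = (-3 + h)²
(0*s(8))*Z(-2, 8) = (0*(-3 + 8)²)*(8² + (-2)² + (-2)³ + 8*(-2)² + 2*8*(-2)) = (0*5²)*(64 + 4 - 8 + 8*4 - 32) = (0*25)*(64 + 4 - 8 + 32 - 32) = 0*60 = 0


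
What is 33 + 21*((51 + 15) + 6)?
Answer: 1545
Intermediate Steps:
33 + 21*((51 + 15) + 6) = 33 + 21*(66 + 6) = 33 + 21*72 = 33 + 1512 = 1545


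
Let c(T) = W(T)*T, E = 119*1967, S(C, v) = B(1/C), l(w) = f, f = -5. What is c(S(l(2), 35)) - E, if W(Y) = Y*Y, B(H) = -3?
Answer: -234100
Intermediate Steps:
l(w) = -5
S(C, v) = -3
E = 234073
W(Y) = Y²
c(T) = T³ (c(T) = T²*T = T³)
c(S(l(2), 35)) - E = (-3)³ - 1*234073 = -27 - 234073 = -234100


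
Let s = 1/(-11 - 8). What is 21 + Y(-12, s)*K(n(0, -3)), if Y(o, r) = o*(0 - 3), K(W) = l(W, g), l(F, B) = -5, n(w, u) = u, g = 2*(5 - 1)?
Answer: -159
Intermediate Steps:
g = 8 (g = 2*4 = 8)
K(W) = -5
s = -1/19 (s = 1/(-19) = -1/19 ≈ -0.052632)
Y(o, r) = -3*o (Y(o, r) = o*(-3) = -3*o)
21 + Y(-12, s)*K(n(0, -3)) = 21 - 3*(-12)*(-5) = 21 + 36*(-5) = 21 - 180 = -159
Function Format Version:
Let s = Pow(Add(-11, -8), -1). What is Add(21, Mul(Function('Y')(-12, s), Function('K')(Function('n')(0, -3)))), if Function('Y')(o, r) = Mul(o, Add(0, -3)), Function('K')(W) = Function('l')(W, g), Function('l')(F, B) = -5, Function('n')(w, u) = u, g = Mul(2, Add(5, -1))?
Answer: -159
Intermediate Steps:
g = 8 (g = Mul(2, 4) = 8)
Function('K')(W) = -5
s = Rational(-1, 19) (s = Pow(-19, -1) = Rational(-1, 19) ≈ -0.052632)
Function('Y')(o, r) = Mul(-3, o) (Function('Y')(o, r) = Mul(o, -3) = Mul(-3, o))
Add(21, Mul(Function('Y')(-12, s), Function('K')(Function('n')(0, -3)))) = Add(21, Mul(Mul(-3, -12), -5)) = Add(21, Mul(36, -5)) = Add(21, -180) = -159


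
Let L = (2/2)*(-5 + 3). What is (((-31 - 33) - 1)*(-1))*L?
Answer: -130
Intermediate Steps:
L = -2 (L = (2*(½))*(-2) = 1*(-2) = -2)
(((-31 - 33) - 1)*(-1))*L = (((-31 - 33) - 1)*(-1))*(-2) = ((-64 - 1)*(-1))*(-2) = -65*(-1)*(-2) = 65*(-2) = -130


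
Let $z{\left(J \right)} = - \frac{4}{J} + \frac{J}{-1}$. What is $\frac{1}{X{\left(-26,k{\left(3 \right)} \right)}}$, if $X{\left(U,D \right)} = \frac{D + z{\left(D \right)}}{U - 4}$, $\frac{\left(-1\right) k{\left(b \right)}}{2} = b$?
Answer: $-45$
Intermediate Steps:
$z{\left(J \right)} = - J - \frac{4}{J}$ ($z{\left(J \right)} = - \frac{4}{J} + J \left(-1\right) = - \frac{4}{J} - J = - J - \frac{4}{J}$)
$k{\left(b \right)} = - 2 b$
$X{\left(U,D \right)} = - \frac{4}{D \left(-4 + U\right)}$ ($X{\left(U,D \right)} = \frac{D - \left(D + \frac{4}{D}\right)}{U - 4} = \frac{\left(-4\right) \frac{1}{D}}{-4 + U} = - \frac{4}{D \left(-4 + U\right)}$)
$\frac{1}{X{\left(-26,k{\left(3 \right)} \right)}} = \frac{1}{\left(-4\right) \frac{1}{\left(-2\right) 3} \frac{1}{-4 - 26}} = \frac{1}{\left(-4\right) \frac{1}{-6} \frac{1}{-30}} = \frac{1}{\left(-4\right) \left(- \frac{1}{6}\right) \left(- \frac{1}{30}\right)} = \frac{1}{- \frac{1}{45}} = -45$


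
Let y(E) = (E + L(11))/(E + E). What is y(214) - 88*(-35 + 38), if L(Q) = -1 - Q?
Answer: -56395/214 ≈ -263.53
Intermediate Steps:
y(E) = (-12 + E)/(2*E) (y(E) = (E + (-1 - 1*11))/(E + E) = (E + (-1 - 11))/((2*E)) = (E - 12)*(1/(2*E)) = (-12 + E)*(1/(2*E)) = (-12 + E)/(2*E))
y(214) - 88*(-35 + 38) = (½)*(-12 + 214)/214 - 88*(-35 + 38) = (½)*(1/214)*202 - 88*3 = 101/214 - 264 = -56395/214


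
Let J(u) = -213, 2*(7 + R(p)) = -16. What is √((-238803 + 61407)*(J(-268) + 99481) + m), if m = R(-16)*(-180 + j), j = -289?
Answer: 3*I*√1956637677 ≈ 1.327e+5*I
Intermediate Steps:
R(p) = -15 (R(p) = -7 + (½)*(-16) = -7 - 8 = -15)
m = 7035 (m = -15*(-180 - 289) = -15*(-469) = 7035)
√((-238803 + 61407)*(J(-268) + 99481) + m) = √((-238803 + 61407)*(-213 + 99481) + 7035) = √(-177396*99268 + 7035) = √(-17609746128 + 7035) = √(-17609739093) = 3*I*√1956637677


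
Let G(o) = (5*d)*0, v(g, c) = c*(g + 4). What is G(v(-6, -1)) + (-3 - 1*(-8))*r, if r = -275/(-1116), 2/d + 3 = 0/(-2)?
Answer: 1375/1116 ≈ 1.2321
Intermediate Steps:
d = -2/3 (d = 2/(-3 + 0/(-2)) = 2/(-3 + 0*(-1/2)) = 2/(-3 + 0) = 2/(-3) = 2*(-1/3) = -2/3 ≈ -0.66667)
r = 275/1116 (r = -275*(-1/1116) = 275/1116 ≈ 0.24642)
v(g, c) = c*(4 + g)
G(o) = 0 (G(o) = (5*(-2/3))*0 = -10/3*0 = 0)
G(v(-6, -1)) + (-3 - 1*(-8))*r = 0 + (-3 - 1*(-8))*(275/1116) = 0 + (-3 + 8)*(275/1116) = 0 + 5*(275/1116) = 0 + 1375/1116 = 1375/1116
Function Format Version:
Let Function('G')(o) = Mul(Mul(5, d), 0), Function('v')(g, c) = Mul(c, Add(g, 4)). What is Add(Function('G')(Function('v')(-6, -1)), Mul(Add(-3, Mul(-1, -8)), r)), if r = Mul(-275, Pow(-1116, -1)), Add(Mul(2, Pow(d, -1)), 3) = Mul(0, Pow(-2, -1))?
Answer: Rational(1375, 1116) ≈ 1.2321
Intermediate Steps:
d = Rational(-2, 3) (d = Mul(2, Pow(Add(-3, Mul(0, Pow(-2, -1))), -1)) = Mul(2, Pow(Add(-3, Mul(0, Rational(-1, 2))), -1)) = Mul(2, Pow(Add(-3, 0), -1)) = Mul(2, Pow(-3, -1)) = Mul(2, Rational(-1, 3)) = Rational(-2, 3) ≈ -0.66667)
r = Rational(275, 1116) (r = Mul(-275, Rational(-1, 1116)) = Rational(275, 1116) ≈ 0.24642)
Function('v')(g, c) = Mul(c, Add(4, g))
Function('G')(o) = 0 (Function('G')(o) = Mul(Mul(5, Rational(-2, 3)), 0) = Mul(Rational(-10, 3), 0) = 0)
Add(Function('G')(Function('v')(-6, -1)), Mul(Add(-3, Mul(-1, -8)), r)) = Add(0, Mul(Add(-3, Mul(-1, -8)), Rational(275, 1116))) = Add(0, Mul(Add(-3, 8), Rational(275, 1116))) = Add(0, Mul(5, Rational(275, 1116))) = Add(0, Rational(1375, 1116)) = Rational(1375, 1116)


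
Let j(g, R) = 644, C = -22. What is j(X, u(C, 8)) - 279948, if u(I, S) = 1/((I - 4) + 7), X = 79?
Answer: -279304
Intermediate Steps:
u(I, S) = 1/(3 + I) (u(I, S) = 1/((-4 + I) + 7) = 1/(3 + I))
j(X, u(C, 8)) - 279948 = 644 - 279948 = -279304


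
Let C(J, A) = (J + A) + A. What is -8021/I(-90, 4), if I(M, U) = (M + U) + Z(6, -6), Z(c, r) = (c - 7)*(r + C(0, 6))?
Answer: 8021/92 ≈ 87.185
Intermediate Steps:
C(J, A) = J + 2*A (C(J, A) = (A + J) + A = J + 2*A)
Z(c, r) = (-7 + c)*(12 + r) (Z(c, r) = (c - 7)*(r + (0 + 2*6)) = (-7 + c)*(r + (0 + 12)) = (-7 + c)*(r + 12) = (-7 + c)*(12 + r))
I(M, U) = -6 + M + U (I(M, U) = (M + U) + (-84 - 7*(-6) + 12*6 + 6*(-6)) = (M + U) + (-84 + 42 + 72 - 36) = (M + U) - 6 = -6 + M + U)
-8021/I(-90, 4) = -8021/(-6 - 90 + 4) = -8021/(-92) = -8021*(-1/92) = 8021/92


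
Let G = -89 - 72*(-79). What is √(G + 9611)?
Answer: 39*√10 ≈ 123.33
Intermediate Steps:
G = 5599 (G = -89 + 5688 = 5599)
√(G + 9611) = √(5599 + 9611) = √15210 = 39*√10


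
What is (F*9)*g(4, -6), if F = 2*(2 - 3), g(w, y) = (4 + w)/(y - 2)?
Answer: 18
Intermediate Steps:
g(w, y) = (4 + w)/(-2 + y)
F = -2 (F = 2*(-1) = -2)
(F*9)*g(4, -6) = (-2*9)*((4 + 4)/(-2 - 6)) = -18*8/(-8) = -(-9)*8/4 = -18*(-1) = 18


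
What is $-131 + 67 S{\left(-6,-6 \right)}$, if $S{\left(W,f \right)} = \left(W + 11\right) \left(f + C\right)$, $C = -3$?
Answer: $-3146$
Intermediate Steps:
$S{\left(W,f \right)} = \left(-3 + f\right) \left(11 + W\right)$ ($S{\left(W,f \right)} = \left(W + 11\right) \left(f - 3\right) = \left(11 + W\right) \left(-3 + f\right) = \left(-3 + f\right) \left(11 + W\right)$)
$-131 + 67 S{\left(-6,-6 \right)} = -131 + 67 \left(-33 - -18 + 11 \left(-6\right) - -36\right) = -131 + 67 \left(-33 + 18 - 66 + 36\right) = -131 + 67 \left(-45\right) = -131 - 3015 = -3146$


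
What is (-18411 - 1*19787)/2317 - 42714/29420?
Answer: -611376749/34083070 ≈ -17.938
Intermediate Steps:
(-18411 - 1*19787)/2317 - 42714/29420 = (-18411 - 19787)*(1/2317) - 42714*1/29420 = -38198*1/2317 - 21357/14710 = -38198/2317 - 21357/14710 = -611376749/34083070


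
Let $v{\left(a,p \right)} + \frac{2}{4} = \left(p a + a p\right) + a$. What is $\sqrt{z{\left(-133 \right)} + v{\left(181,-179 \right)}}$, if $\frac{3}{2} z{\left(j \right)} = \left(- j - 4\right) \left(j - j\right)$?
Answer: $\frac{i \sqrt{258470}}{2} \approx 254.2 i$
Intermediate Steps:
$v{\left(a,p \right)} = - \frac{1}{2} + a + 2 a p$ ($v{\left(a,p \right)} = - \frac{1}{2} + \left(\left(p a + a p\right) + a\right) = - \frac{1}{2} + \left(\left(a p + a p\right) + a\right) = - \frac{1}{2} + \left(2 a p + a\right) = - \frac{1}{2} + \left(a + 2 a p\right) = - \frac{1}{2} + a + 2 a p$)
$z{\left(j \right)} = 0$ ($z{\left(j \right)} = \frac{2 \left(- j - 4\right) \left(j - j\right)}{3} = \frac{2 \left(-4 - j\right) 0}{3} = \frac{2}{3} \cdot 0 = 0$)
$\sqrt{z{\left(-133 \right)} + v{\left(181,-179 \right)}} = \sqrt{0 + \left(- \frac{1}{2} + 181 + 2 \cdot 181 \left(-179\right)\right)} = \sqrt{0 - \frac{129235}{2}} = \sqrt{- \frac{129235}{2}} = \frac{i \sqrt{258470}}{2}$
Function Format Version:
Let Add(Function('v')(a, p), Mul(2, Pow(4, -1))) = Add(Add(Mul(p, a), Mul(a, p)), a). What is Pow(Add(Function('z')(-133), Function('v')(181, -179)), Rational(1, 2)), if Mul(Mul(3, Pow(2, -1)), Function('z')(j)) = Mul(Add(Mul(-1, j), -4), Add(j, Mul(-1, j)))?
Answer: Mul(Rational(1, 2), I, Pow(258470, Rational(1, 2))) ≈ Mul(254.20, I)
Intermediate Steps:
Function('v')(a, p) = Add(Rational(-1, 2), a, Mul(2, a, p)) (Function('v')(a, p) = Add(Rational(-1, 2), Add(Add(Mul(p, a), Mul(a, p)), a)) = Add(Rational(-1, 2), Add(Add(Mul(a, p), Mul(a, p)), a)) = Add(Rational(-1, 2), Add(Mul(2, a, p), a)) = Add(Rational(-1, 2), Add(a, Mul(2, a, p))) = Add(Rational(-1, 2), a, Mul(2, a, p)))
Function('z')(j) = 0 (Function('z')(j) = Mul(Rational(2, 3), Mul(Add(Mul(-1, j), -4), Add(j, Mul(-1, j)))) = Mul(Rational(2, 3), Mul(Add(-4, Mul(-1, j)), 0)) = Mul(Rational(2, 3), 0) = 0)
Pow(Add(Function('z')(-133), Function('v')(181, -179)), Rational(1, 2)) = Pow(Add(0, Add(Rational(-1, 2), 181, Mul(2, 181, -179))), Rational(1, 2)) = Pow(Add(0, Add(Rational(-1, 2), 181, -64798)), Rational(1, 2)) = Pow(Add(0, Rational(-129235, 2)), Rational(1, 2)) = Pow(Rational(-129235, 2), Rational(1, 2)) = Mul(Rational(1, 2), I, Pow(258470, Rational(1, 2)))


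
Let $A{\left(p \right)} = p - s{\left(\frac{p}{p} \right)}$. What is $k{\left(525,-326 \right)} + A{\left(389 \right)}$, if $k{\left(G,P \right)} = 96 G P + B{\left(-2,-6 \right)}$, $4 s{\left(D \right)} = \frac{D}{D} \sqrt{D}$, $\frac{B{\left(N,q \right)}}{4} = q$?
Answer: $- \frac{65720141}{4} \approx -1.643 \cdot 10^{7}$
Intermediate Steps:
$B{\left(N,q \right)} = 4 q$
$s{\left(D \right)} = \frac{\sqrt{D}}{4}$ ($s{\left(D \right)} = \frac{\frac{D}{D} \sqrt{D}}{4} = \frac{1 \sqrt{D}}{4} = \frac{\sqrt{D}}{4}$)
$k{\left(G,P \right)} = -24 + 96 G P$ ($k{\left(G,P \right)} = 96 G P + 4 \left(-6\right) = 96 G P - 24 = -24 + 96 G P$)
$A{\left(p \right)} = - \frac{1}{4} + p$ ($A{\left(p \right)} = p - \frac{\sqrt{\frac{p}{p}}}{4} = p - \frac{\sqrt{1}}{4} = p - \frac{1}{4} \cdot 1 = p - \frac{1}{4} = - \frac{1}{4} + p$)
$k{\left(525,-326 \right)} + A{\left(389 \right)} = \left(-24 + 96 \cdot 525 \left(-326\right)\right) + \left(- \frac{1}{4} + 389\right) = \left(-24 - 16430400\right) + \frac{1555}{4} = -16430424 + \frac{1555}{4} = - \frac{65720141}{4}$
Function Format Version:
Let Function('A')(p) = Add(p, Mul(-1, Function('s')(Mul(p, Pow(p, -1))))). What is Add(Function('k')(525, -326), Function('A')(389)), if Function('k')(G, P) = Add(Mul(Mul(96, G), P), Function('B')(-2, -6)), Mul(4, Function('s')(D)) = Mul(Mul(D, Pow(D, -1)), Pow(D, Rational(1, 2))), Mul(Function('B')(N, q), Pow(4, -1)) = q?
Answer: Rational(-65720141, 4) ≈ -1.6430e+7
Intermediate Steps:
Function('B')(N, q) = Mul(4, q)
Function('s')(D) = Mul(Rational(1, 4), Pow(D, Rational(1, 2))) (Function('s')(D) = Mul(Rational(1, 4), Mul(Mul(D, Pow(D, -1)), Pow(D, Rational(1, 2)))) = Mul(Rational(1, 4), Mul(1, Pow(D, Rational(1, 2)))) = Mul(Rational(1, 4), Pow(D, Rational(1, 2))))
Function('k')(G, P) = Add(-24, Mul(96, G, P)) (Function('k')(G, P) = Add(Mul(Mul(96, G), P), Mul(4, -6)) = Add(Mul(96, G, P), -24) = Add(-24, Mul(96, G, P)))
Function('A')(p) = Add(Rational(-1, 4), p) (Function('A')(p) = Add(p, Mul(-1, Mul(Rational(1, 4), Pow(Mul(p, Pow(p, -1)), Rational(1, 2))))) = Add(p, Mul(-1, Mul(Rational(1, 4), Pow(1, Rational(1, 2))))) = Add(p, Mul(-1, Mul(Rational(1, 4), 1))) = Add(p, Mul(-1, Rational(1, 4))) = Add(p, Rational(-1, 4)) = Add(Rational(-1, 4), p))
Add(Function('k')(525, -326), Function('A')(389)) = Add(Add(-24, Mul(96, 525, -326)), Add(Rational(-1, 4), 389)) = Add(Add(-24, -16430400), Rational(1555, 4)) = Add(-16430424, Rational(1555, 4)) = Rational(-65720141, 4)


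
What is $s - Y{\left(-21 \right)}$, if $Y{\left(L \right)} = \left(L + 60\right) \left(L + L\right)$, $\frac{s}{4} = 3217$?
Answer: $14506$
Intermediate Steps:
$s = 12868$ ($s = 4 \cdot 3217 = 12868$)
$Y{\left(L \right)} = 2 L \left(60 + L\right)$ ($Y{\left(L \right)} = \left(60 + L\right) 2 L = 2 L \left(60 + L\right)$)
$s - Y{\left(-21 \right)} = 12868 - 2 \left(-21\right) \left(60 - 21\right) = 12868 - 2 \left(-21\right) 39 = 12868 - -1638 = 12868 + 1638 = 14506$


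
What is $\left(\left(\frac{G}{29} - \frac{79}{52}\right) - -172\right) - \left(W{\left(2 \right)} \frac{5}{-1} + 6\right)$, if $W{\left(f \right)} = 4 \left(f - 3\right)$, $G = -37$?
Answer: $\frac{215953}{1508} \approx 143.2$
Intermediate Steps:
$W{\left(f \right)} = -12 + 4 f$ ($W{\left(f \right)} = 4 \left(-3 + f\right) = -12 + 4 f$)
$\left(\left(\frac{G}{29} - \frac{79}{52}\right) - -172\right) - \left(W{\left(2 \right)} \frac{5}{-1} + 6\right) = \left(\left(- \frac{37}{29} - \frac{79}{52}\right) - -172\right) - \left(\left(-12 + 4 \cdot 2\right) \frac{5}{-1} + 6\right) = \left(\left(\left(-37\right) \frac{1}{29} - \frac{79}{52}\right) + 172\right) - \left(\left(-12 + 8\right) 5 \left(-1\right) + 6\right) = \left(\left(- \frac{37}{29} - \frac{79}{52}\right) + 172\right) - \left(\left(-4\right) \left(-5\right) + 6\right) = \left(- \frac{4215}{1508} + 172\right) - \left(20 + 6\right) = \frac{255161}{1508} - 26 = \frac{215953}{1508}$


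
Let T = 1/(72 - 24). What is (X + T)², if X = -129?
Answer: 38328481/2304 ≈ 16636.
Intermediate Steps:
T = 1/48 ≈ 0.020833
(X + T)² = (-129 + 1/48)² = (-6191/48)² = 38328481/2304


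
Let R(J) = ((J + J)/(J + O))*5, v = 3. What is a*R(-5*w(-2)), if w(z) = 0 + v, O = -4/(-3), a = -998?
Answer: -449100/41 ≈ -10954.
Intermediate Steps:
O = 4/3 (O = -4*(-⅓) = 4/3 ≈ 1.3333)
w(z) = 3 (w(z) = 0 + 3 = 3)
R(J) = 10*J/(4/3 + J) (R(J) = ((J + J)/(J + 4/3))*5 = ((2*J)/(4/3 + J))*5 = (2*J/(4/3 + J))*5 = 10*J/(4/3 + J))
a*R(-5*w(-2)) = -29940*(-5*3)/(4 + 3*(-5*3)) = -29940*(-15)/(4 + 3*(-15)) = -29940*(-15)/(4 - 45) = -29940*(-15)/(-41) = -29940*(-15)*(-1)/41 = -998*450/41 = -449100/41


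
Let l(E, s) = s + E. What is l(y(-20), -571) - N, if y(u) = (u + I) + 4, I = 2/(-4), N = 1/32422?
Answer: -9523963/16211 ≈ -587.50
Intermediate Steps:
N = 1/32422 ≈ 3.0843e-5
I = -½ (I = 2*(-¼) = -½ ≈ -0.50000)
y(u) = 7/2 + u (y(u) = (u - ½) + 4 = (-½ + u) + 4 = 7/2 + u)
l(E, s) = E + s
l(y(-20), -571) - N = ((7/2 - 20) - 571) - 1*1/32422 = (-33/2 - 571) - 1/32422 = -1175/2 - 1/32422 = -9523963/16211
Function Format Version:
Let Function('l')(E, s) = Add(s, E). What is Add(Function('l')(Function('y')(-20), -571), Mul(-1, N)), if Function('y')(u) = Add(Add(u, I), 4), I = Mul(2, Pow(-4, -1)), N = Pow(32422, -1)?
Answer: Rational(-9523963, 16211) ≈ -587.50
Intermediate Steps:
N = Rational(1, 32422) ≈ 3.0843e-5
I = Rational(-1, 2) (I = Mul(2, Rational(-1, 4)) = Rational(-1, 2) ≈ -0.50000)
Function('y')(u) = Add(Rational(7, 2), u) (Function('y')(u) = Add(Add(u, Rational(-1, 2)), 4) = Add(Add(Rational(-1, 2), u), 4) = Add(Rational(7, 2), u))
Function('l')(E, s) = Add(E, s)
Add(Function('l')(Function('y')(-20), -571), Mul(-1, N)) = Add(Add(Add(Rational(7, 2), -20), -571), Mul(-1, Rational(1, 32422))) = Add(Add(Rational(-33, 2), -571), Rational(-1, 32422)) = Add(Rational(-1175, 2), Rational(-1, 32422)) = Rational(-9523963, 16211)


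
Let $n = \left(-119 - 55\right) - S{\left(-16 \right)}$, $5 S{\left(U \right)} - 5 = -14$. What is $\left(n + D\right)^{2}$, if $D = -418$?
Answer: $\frac{8708401}{25} \approx 3.4834 \cdot 10^{5}$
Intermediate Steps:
$S{\left(U \right)} = - \frac{9}{5}$ ($S{\left(U \right)} = 1 + \frac{1}{5} \left(-14\right) = 1 - \frac{14}{5} = - \frac{9}{5}$)
$n = - \frac{861}{5}$ ($n = \left(-119 - 55\right) - - \frac{9}{5} = \left(-119 - 55\right) + \frac{9}{5} = -174 + \frac{9}{5} = - \frac{861}{5} \approx -172.2$)
$\left(n + D\right)^{2} = \left(- \frac{861}{5} - 418\right)^{2} = \left(- \frac{2951}{5}\right)^{2} = \frac{8708401}{25}$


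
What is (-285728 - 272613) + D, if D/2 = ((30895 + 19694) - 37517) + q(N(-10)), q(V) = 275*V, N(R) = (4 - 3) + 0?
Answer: -531647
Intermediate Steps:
N(R) = 1 (N(R) = 1 + 0 = 1)
D = 26694 (D = 2*(((30895 + 19694) - 37517) + 275*1) = 2*((50589 - 37517) + 275) = 2*(13072 + 275) = 2*13347 = 26694)
(-285728 - 272613) + D = (-285728 - 272613) + 26694 = -558341 + 26694 = -531647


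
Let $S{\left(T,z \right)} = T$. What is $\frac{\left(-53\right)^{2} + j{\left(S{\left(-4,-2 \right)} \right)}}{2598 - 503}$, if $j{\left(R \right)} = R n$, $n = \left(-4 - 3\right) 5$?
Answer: $\frac{2949}{2095} \approx 1.4076$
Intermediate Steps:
$n = -35$ ($n = \left(-7\right) 5 = -35$)
$j{\left(R \right)} = - 35 R$ ($j{\left(R \right)} = R \left(-35\right) = - 35 R$)
$\frac{\left(-53\right)^{2} + j{\left(S{\left(-4,-2 \right)} \right)}}{2598 - 503} = \frac{\left(-53\right)^{2} - -140}{2598 - 503} = \frac{2809 + 140}{2095} = 2949 \cdot \frac{1}{2095} = \frac{2949}{2095}$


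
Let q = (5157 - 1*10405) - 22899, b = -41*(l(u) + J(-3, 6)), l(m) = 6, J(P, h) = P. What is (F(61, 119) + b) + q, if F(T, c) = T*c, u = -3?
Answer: -21011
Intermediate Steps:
b = -123 (b = -41*(6 - 3) = -41*3 = -123)
q = -28147 (q = (5157 - 10405) - 22899 = -5248 - 22899 = -28147)
(F(61, 119) + b) + q = (61*119 - 123) - 28147 = (7259 - 123) - 28147 = 7136 - 28147 = -21011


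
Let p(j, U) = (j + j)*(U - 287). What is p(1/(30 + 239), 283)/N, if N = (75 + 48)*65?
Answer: -8/2150655 ≈ -3.7198e-6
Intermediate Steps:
p(j, U) = 2*j*(-287 + U) (p(j, U) = (2*j)*(-287 + U) = 2*j*(-287 + U))
N = 7995 (N = 123*65 = 7995)
p(1/(30 + 239), 283)/N = (2*(-287 + 283)/(30 + 239))/7995 = (2*(-4)/269)*(1/7995) = (2*(1/269)*(-4))*(1/7995) = -8/269*1/7995 = -8/2150655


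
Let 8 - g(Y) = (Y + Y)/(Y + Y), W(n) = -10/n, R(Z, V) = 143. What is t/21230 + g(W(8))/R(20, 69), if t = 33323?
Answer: 446709/275990 ≈ 1.6186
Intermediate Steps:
g(Y) = 7 (g(Y) = 8 - (Y + Y)/(Y + Y) = 8 - 2*Y/(2*Y) = 8 - 2*Y*1/(2*Y) = 8 - 1*1 = 8 - 1 = 7)
t/21230 + g(W(8))/R(20, 69) = 33323/21230 + 7/143 = 446709/275990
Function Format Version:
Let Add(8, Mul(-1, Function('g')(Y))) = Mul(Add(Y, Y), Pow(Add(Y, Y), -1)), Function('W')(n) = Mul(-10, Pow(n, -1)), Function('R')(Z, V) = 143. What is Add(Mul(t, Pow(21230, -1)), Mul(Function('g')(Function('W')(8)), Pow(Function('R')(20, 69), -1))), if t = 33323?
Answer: Rational(446709, 275990) ≈ 1.6186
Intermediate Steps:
Function('g')(Y) = 7 (Function('g')(Y) = Add(8, Mul(-1, Mul(Add(Y, Y), Pow(Add(Y, Y), -1)))) = Add(8, Mul(-1, Mul(Mul(2, Y), Pow(Mul(2, Y), -1)))) = Add(8, Mul(-1, Mul(Mul(2, Y), Mul(Rational(1, 2), Pow(Y, -1))))) = Add(8, Mul(-1, 1)) = Add(8, -1) = 7)
Add(Mul(t, Pow(21230, -1)), Mul(Function('g')(Function('W')(8)), Pow(Function('R')(20, 69), -1))) = Add(Mul(33323, Pow(21230, -1)), Mul(7, Pow(143, -1))) = Add(Mul(33323, Rational(1, 21230)), Mul(7, Rational(1, 143))) = Add(Rational(33323, 21230), Rational(7, 143)) = Rational(446709, 275990)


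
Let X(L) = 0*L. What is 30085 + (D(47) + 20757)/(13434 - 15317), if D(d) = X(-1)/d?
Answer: 56629298/1883 ≈ 30074.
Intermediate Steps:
X(L) = 0
D(d) = 0 (D(d) = 0/d = 0)
30085 + (D(47) + 20757)/(13434 - 15317) = 30085 + (0 + 20757)/(13434 - 15317) = 30085 + 20757/(-1883) = 30085 + 20757*(-1/1883) = 30085 - 20757/1883 = 56629298/1883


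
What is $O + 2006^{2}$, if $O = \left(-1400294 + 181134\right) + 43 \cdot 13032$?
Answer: $3365252$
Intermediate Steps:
$O = -658784$ ($O = -1219160 + 560376 = -658784$)
$O + 2006^{2} = -658784 + 2006^{2} = -658784 + 4024036 = 3365252$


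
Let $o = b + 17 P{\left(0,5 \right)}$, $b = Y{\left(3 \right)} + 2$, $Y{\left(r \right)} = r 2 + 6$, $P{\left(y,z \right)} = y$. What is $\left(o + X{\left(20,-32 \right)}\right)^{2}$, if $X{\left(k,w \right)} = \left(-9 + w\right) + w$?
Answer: $3481$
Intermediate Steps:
$Y{\left(r \right)} = 6 + 2 r$ ($Y{\left(r \right)} = 2 r + 6 = 6 + 2 r$)
$b = 14$ ($b = \left(6 + 2 \cdot 3\right) + 2 = \left(6 + 6\right) + 2 = 12 + 2 = 14$)
$X{\left(k,w \right)} = -9 + 2 w$
$o = 14$ ($o = 14 + 17 \cdot 0 = 14 + 0 = 14$)
$\left(o + X{\left(20,-32 \right)}\right)^{2} = \left(14 + \left(-9 + 2 \left(-32\right)\right)\right)^{2} = \left(14 - 73\right)^{2} = \left(-59\right)^{2} = 3481$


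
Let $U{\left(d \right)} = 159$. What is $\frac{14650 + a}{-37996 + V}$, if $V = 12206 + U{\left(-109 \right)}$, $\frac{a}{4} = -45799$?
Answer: $\frac{168546}{25631} \approx 6.5759$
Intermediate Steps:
$a = -183196$ ($a = 4 \left(-45799\right) = -183196$)
$V = 12365$ ($V = 12206 + 159 = 12365$)
$\frac{14650 + a}{-37996 + V} = \frac{14650 - 183196}{-37996 + 12365} = - \frac{168546}{-25631} = \left(-168546\right) \left(- \frac{1}{25631}\right) = \frac{168546}{25631}$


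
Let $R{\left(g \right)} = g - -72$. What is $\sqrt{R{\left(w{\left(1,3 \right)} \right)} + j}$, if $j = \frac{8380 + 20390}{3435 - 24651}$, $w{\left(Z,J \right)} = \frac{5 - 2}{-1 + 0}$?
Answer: $\frac{\sqrt{52860769}}{884} \approx 8.2246$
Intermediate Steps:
$w{\left(Z,J \right)} = -3$ ($w{\left(Z,J \right)} = \frac{3}{-1} = 3 \left(-1\right) = -3$)
$R{\left(g \right)} = 72 + g$ ($R{\left(g \right)} = g + 72 = 72 + g$)
$j = - \frac{4795}{3536}$ ($j = \frac{28770}{-21216} = 28770 \left(- \frac{1}{21216}\right) = - \frac{4795}{3536} \approx -1.3561$)
$\sqrt{R{\left(w{\left(1,3 \right)} \right)} + j} = \sqrt{\left(72 - 3\right) - \frac{4795}{3536}} = \sqrt{69 - \frac{4795}{3536}} = \sqrt{\frac{239189}{3536}} = \frac{\sqrt{52860769}}{884}$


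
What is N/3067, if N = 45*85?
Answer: 3825/3067 ≈ 1.2471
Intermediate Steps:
N = 3825
N/3067 = 3825/3067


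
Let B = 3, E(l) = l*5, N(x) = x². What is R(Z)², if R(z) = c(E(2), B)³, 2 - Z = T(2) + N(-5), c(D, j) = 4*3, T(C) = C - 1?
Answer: 2985984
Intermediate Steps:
E(l) = 5*l
T(C) = -1 + C
c(D, j) = 12
Z = -24 (Z = 2 - ((-1 + 2) + (-5)²) = 2 - (1 + 25) = 2 - 1*26 = 2 - 26 = -24)
R(z) = 1728 (R(z) = 12³ = 1728)
R(Z)² = 1728² = 2985984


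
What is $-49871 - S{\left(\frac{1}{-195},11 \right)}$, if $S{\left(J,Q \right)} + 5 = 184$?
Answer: $-50050$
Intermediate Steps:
$S{\left(J,Q \right)} = 179$ ($S{\left(J,Q \right)} = -5 + 184 = 179$)
$-49871 - S{\left(\frac{1}{-195},11 \right)} = -49871 - 179 = -50050$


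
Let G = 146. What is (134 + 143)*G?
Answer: 40442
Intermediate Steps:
(134 + 143)*G = (134 + 143)*146 = 277*146 = 40442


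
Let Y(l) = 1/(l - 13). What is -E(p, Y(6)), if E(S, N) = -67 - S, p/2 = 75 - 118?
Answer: -19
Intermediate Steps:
Y(l) = 1/(-13 + l)
p = -86 (p = 2*(75 - 118) = 2*(-43) = -86)
-E(p, Y(6)) = -(-67 - 1*(-86)) = -(-67 + 86) = -1*19 = -19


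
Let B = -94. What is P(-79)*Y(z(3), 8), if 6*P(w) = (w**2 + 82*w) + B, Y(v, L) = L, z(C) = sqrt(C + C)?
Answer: -1324/3 ≈ -441.33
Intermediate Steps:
z(C) = sqrt(2)*sqrt(C) (z(C) = sqrt(2*C) = sqrt(2)*sqrt(C))
P(w) = -47/3 + w**2/6 + 41*w/3 (P(w) = ((w**2 + 82*w) - 94)/6 = (-94 + w**2 + 82*w)/6 = -47/3 + w**2/6 + 41*w/3)
P(-79)*Y(z(3), 8) = (-47/3 + (1/6)*(-79)**2 + (41/3)*(-79))*8 = (-47/3 + (1/6)*6241 - 3239/3)*8 = (-47/3 + 6241/6 - 3239/3)*8 = -331/6*8 = -1324/3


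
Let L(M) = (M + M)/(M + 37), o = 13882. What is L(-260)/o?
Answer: 260/1547843 ≈ 0.00016798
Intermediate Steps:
L(M) = 2*M/(37 + M) (L(M) = (2*M)/(37 + M) = 2*M/(37 + M))
L(-260)/o = (2*(-260)/(37 - 260))/13882 = (2*(-260)/(-223))*(1/13882) = (2*(-260)*(-1/223))*(1/13882) = (520/223)*(1/13882) = 260/1547843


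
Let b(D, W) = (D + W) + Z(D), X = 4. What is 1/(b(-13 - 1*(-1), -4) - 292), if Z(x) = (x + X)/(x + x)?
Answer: -3/923 ≈ -0.0032503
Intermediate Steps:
Z(x) = (4 + x)/(2*x) (Z(x) = (x + 4)/(x + x) = (4 + x)/((2*x)) = (4 + x)*(1/(2*x)) = (4 + x)/(2*x))
b(D, W) = D + W + (4 + D)/(2*D) (b(D, W) = (D + W) + (4 + D)/(2*D) = D + W + (4 + D)/(2*D))
1/(b(-13 - 1*(-1), -4) - 292) = 1/((½ + (-13 - 1*(-1)) - 4 + 2/(-13 - 1*(-1))) - 292) = 1/((½ + (-13 + 1) - 4 + 2/(-13 + 1)) - 292) = 1/((½ - 12 - 4 + 2/(-12)) - 292) = 1/((½ - 12 - 4 + 2*(-1/12)) - 292) = 1/((½ - 12 - 4 - ⅙) - 292) = 1/(-47/3 - 292) = 1/(-923/3) = -3/923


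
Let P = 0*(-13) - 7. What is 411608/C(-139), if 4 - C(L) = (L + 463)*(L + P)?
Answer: 102902/11827 ≈ 8.7006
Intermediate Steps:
P = -7 (P = 0 - 7 = -7)
C(L) = 4 - (-7 + L)*(463 + L) (C(L) = 4 - (L + 463)*(L - 7) = 4 - (463 + L)*(-7 + L) = 4 - (-7 + L)*(463 + L))
411608/C(-139) = 411608/(3245 - 1*(-139)**2 - 456*(-139)) = 411608/(3245 - 1*19321 + 63384) = 411608/(3245 - 19321 + 63384) = 411608/47308 = 411608*(1/47308) = 102902/11827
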